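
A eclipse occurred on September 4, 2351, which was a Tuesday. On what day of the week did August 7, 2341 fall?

Thursday

Count forward from the earlier date (August 7, 2341) to the later (September 4, 2351):
Day-of-year of August 7, 2341: 219.
Day-of-year of September 4, 2351: 247.
2341 has 365 days, so 365 − 219 = 146 days remain in 2341.
Full years 2342–2350: 7 common + 2 leap = 7×365 + 2×366 = 3287 days.
Total: 146 + 3287 + 247 = 3680 days.
3680 mod 7 = 5, so 5 days before Tuesday is Thursday.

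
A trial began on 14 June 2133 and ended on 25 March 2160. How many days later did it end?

Day-of-year of June 14, 2133: 165.
Day-of-year of March 25, 2160: 85.
2133 has 365 days, so 365 − 165 = 200 days remain in 2133.
Full years 2134–2159: 20 common + 6 leap = 20×365 + 6×366 = 9496 days.
Total: 200 + 9496 + 85 = 9781 days.

9781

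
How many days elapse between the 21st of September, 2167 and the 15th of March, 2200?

11863

From September 21, 2167 to September 21, 2199: 32 years, of which 8 contain a Feb 29 — 24×365 + 8×366 = 11688 days.
September 2199: 30 − 21 = 9 days remain.
Then October (31), November (30), December (31), January (31), February 2200 (28): 31 + 30 + 31 + 31 + 28 = 151 days.
March 1–15, 2200: 15 days.
Residual: 175 days.
Total: 11863 days.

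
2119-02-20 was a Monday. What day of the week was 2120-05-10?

February 2119: 28 − 20 = 8 days remain (2119 is not a leap year, so February has 28 days).
Then 14 full months totalling 427 days.
May 1–10, 2120: 10 days.
Total: 8 + 427 + 10 = 445 days.
445 mod 7 = 4, so 4 days after Monday is Friday.

Friday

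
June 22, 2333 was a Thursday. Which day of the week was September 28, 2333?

Thursday

June 2333: 30 − 22 = 8 days remain.
Then July (31), August (31): 31 + 31 = 62 days.
September 1–28, 2333: 28 days.
Total: 8 + 62 + 28 = 98 days.
98 is a multiple of 7, so September 28, 2333 falls on the same weekday: Thursday.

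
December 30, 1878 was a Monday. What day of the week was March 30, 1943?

Tuesday

From December 30, 1878 to December 30, 1942: 64 years, of which 15 contain a Feb 29 — 49×365 + 15×366 = 23375 days.
(1900 is not a leap year (divisible by 100 but not 400).)
December 1942: 31 − 30 = 1 day remains.
Then January (31), February 1943 (28): 31 + 28 = 59 days.
March 1–30, 1943: 30 days.
Residual: 90 days.
Total: 23465 days.
23465 mod 7 = 1, so 1 day after Monday is Tuesday.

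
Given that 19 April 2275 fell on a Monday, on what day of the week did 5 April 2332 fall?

Tuesday

Day-of-year of April 19, 2275: 109.
Day-of-year of April 5, 2332: 96.
2275 has 365 days, so 365 − 109 = 256 days remain in 2275.
Full years 2276–2331: 43 common + 13 leap = 43×365 + 13×366 = 20453 days.
Total: 256 + 20453 + 96 = 20805 days.
20805 mod 7 = 1, so 1 day after Monday is Tuesday.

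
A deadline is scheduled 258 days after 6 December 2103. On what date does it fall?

20 August 2104

Count 258 days after December 6, 2103:
December 2103: 31 − 6 = 25 days remain.
Then January (31), February 2104 (29), March (31), April (30), May (31), June (30), July (31): 31 + 29 + 31 + 30 + 31 + 30 + 31 = 213 days.
August 1–20, 2104: 20 days.
Residual: 258 days.
Total: 258 days.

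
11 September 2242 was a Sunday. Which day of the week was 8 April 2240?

Count forward from the earlier date (April 8, 2240) to the later (September 11, 2242):
April 8, 2240 → April 8, 2241: 365 days.
April 8, 2241 → April 8, 2242: 365 days.
April 2242: 30 − 8 = 22 days remain.
Then May (31), June (30), July (31), August (31): 31 + 30 + 31 + 31 = 123 days.
September 1–11, 2242: 11 days.
Residual: 156 days.
Total: 886 days.
886 mod 7 = 4, so 4 days before Sunday is Wednesday.

Wednesday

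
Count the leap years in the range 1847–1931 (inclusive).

Years divisible by 4: 1848, 1852, …, 1928 — 21 in all.
Of these, 1900 is divisible by 100 but not 400, so not leap.
Leap years: 21 − 1 = 20.

20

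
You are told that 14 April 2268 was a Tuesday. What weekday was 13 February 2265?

Monday

Count forward from the earlier date (February 13, 2265) to the later (April 14, 2268):
February 13, 2265 → February 13, 2266: 365 days.
February 13, 2266 → February 13, 2267: 365 days.
February 13, 2267 → February 13, 2268: 365 days.
February 2268: 29 − 13 = 16 days remain (2268 is a leap year, so February has 29 days).
Then March (31): 31 days.
April 1–14, 2268: 14 days.
Residual: 61 days.
Total: 1156 days.
1156 mod 7 = 1, so 1 day before Tuesday is Monday.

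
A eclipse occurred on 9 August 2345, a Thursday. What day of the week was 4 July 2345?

Wednesday

Count forward from the earlier date (July 4, 2345) to the later (August 9, 2345):
July 2345: 31 − 4 = 27 days remain.
August 1–9, 2345: 9 days.
Total: 27 + 9 = 36 days.
36 mod 7 = 1, so 1 day before Thursday is Wednesday.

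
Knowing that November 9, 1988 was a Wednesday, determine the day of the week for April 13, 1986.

Count forward from the earlier date (April 13, 1986) to the later (November 9, 1988):
April 13, 1986 → April 13, 1987: 365 days.
April 13, 1987 → April 13, 1988: 366 days (1988 is a leap year).
April 1988: 30 − 13 = 17 days remain.
Then May (31), June (30), July (31), August (31), September (30), October (31): 31 + 30 + 31 + 31 + 30 + 31 = 184 days.
November 1–9, 1988: 9 days.
Residual: 210 days.
Total: 941 days.
941 mod 7 = 3, so 3 days before Wednesday is Sunday.

Sunday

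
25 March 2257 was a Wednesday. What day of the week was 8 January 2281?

Saturday

Day-of-year of March 25, 2257: 84.
Day-of-year of January 8, 2281: 8.
2257 has 365 days, so 365 − 84 = 281 days remain in 2257.
Full years 2258–2280: 17 common + 6 leap = 17×365 + 6×366 = 8401 days.
Total: 281 + 8401 + 8 = 8690 days.
8690 mod 7 = 3, so 3 days after Wednesday is Saturday.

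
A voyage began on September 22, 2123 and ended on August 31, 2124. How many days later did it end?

344

September 2123: 30 − 22 = 8 days remain.
Then 10 full months totalling 305 days.
August 1–31, 2124: 31 days.
Total: 8 + 305 + 31 = 344 days.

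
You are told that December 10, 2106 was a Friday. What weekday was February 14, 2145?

Day-of-year of December 10, 2106: 344.
Day-of-year of February 14, 2145: 45.
2106 has 365 days, so 365 − 344 = 21 days remain in 2106.
Full years 2107–2144: 28 common + 10 leap = 28×365 + 10×366 = 13880 days.
Total: 21 + 13880 + 45 = 13946 days.
13946 mod 7 = 2, so 2 days after Friday is Sunday.

Sunday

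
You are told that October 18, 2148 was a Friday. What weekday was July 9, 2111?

Count forward from the earlier date (July 9, 2111) to the later (October 18, 2148):
Day-of-year of July 9, 2111: 190.
Day-of-year of October 18, 2148: 292.
2111 has 365 days, so 365 − 190 = 175 days remain in 2111.
Full years 2112–2147: 27 common + 9 leap = 27×365 + 9×366 = 13149 days.
Total: 175 + 13149 + 292 = 13616 days.
13616 mod 7 = 1, so 1 day before Friday is Thursday.

Thursday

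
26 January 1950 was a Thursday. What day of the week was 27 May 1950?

January 1950: 31 − 26 = 5 days remain.
Then February 1950 (28), March (31), April (30): 28 + 31 + 30 = 89 days.
May 1–27, 1950: 27 days.
Total: 5 + 89 + 27 = 121 days.
121 mod 7 = 2, so 2 days after Thursday is Saturday.

Saturday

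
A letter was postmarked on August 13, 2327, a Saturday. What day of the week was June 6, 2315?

Sunday

Count forward from the earlier date (June 6, 2315) to the later (August 13, 2327):
From June 6, 2315 to June 6, 2327: 12 years, of which 3 contain a Feb 29 — 9×365 + 3×366 = 4383 days.
June 2327: 30 − 6 = 24 days remain.
Then July (31): 31 days.
August 1–13, 2327: 13 days.
Residual: 68 days.
Total: 4451 days.
4451 mod 7 = 6, so 6 days before Saturday is Sunday.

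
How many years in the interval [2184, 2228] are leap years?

Years divisible by 4 in [2184, 2228]: 2184, 2188, 2192, 2196, 2200, 2204, 2208, 2212, 2216, 2220, 2224, 2228.
Of these, 2200 is divisible by 100 but not 400, so not leap.
Leap years: 12 − 1 = 11.

11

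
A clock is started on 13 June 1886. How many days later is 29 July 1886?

June 1886: 30 − 13 = 17 days remain.
July 1–29, 1886: 29 days.
Total: 17 + 29 = 46 days.

46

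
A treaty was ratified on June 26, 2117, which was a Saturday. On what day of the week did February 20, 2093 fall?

Count forward from the earlier date (February 20, 2093) to the later (June 26, 2117):
From February 20, 2093 to February 20, 2117: 24 years, of which 5 contain a Feb 29 — 19×365 + 5×366 = 8765 days.
(2100 is not a leap year (divisible by 100 but not 400).)
February 2117: 28 − 20 = 8 days remain (2117 is not a leap year, so February has 28 days).
Then March (31), April (30), May (31): 31 + 30 + 31 = 92 days.
June 1–26, 2117: 26 days.
Residual: 126 days.
Total: 8891 days.
8891 mod 7 = 1, so 1 day before Saturday is Friday.

Friday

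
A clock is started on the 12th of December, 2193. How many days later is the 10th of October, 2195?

December 12, 2193 → December 12, 2194: 365 days.
December 2194: 31 − 12 = 19 days remain.
Then 9 full months totalling 273 days.
October 1–10, 2195: 10 days.
Residual: 302 days.
Total: 667 days.

667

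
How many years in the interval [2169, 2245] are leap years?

18

Years divisible by 4: 2172, 2176, …, 2244 — 19 in all.
Of these, 2200 is divisible by 100 but not 400, so not leap.
Leap years: 19 − 1 = 18.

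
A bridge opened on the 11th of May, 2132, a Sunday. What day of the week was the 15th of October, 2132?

May 2132: 31 − 11 = 20 days remain.
Then June (30), July (31), August (31), September (30): 30 + 31 + 31 + 30 = 122 days.
October 1–15, 2132: 15 days.
Total: 20 + 122 + 15 = 157 days.
157 mod 7 = 3, so 3 days after Sunday is Wednesday.

Wednesday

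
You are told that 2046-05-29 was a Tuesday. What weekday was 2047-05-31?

Friday

May 29, 2046 → May 29, 2047: 365 days.
Within May 2047: 31 − 29 = 2 days.
Total: 367 days.
367 mod 7 = 3, so 3 days after Tuesday is Friday.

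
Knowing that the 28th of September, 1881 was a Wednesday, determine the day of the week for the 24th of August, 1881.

Wednesday

Count forward from the earlier date (August 24, 1881) to the later (September 28, 1881):
August 1881: 31 − 24 = 7 days remain.
September 1–28, 1881: 28 days.
Total: 7 + 28 = 35 days.
35 is a multiple of 7, so the 24th of August, 1881 falls on the same weekday: Wednesday.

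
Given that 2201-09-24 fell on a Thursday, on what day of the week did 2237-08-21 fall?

Monday

Day-of-year of September 24, 2201: 267.
Day-of-year of August 21, 2237: 233.
2201 has 365 days, so 365 − 267 = 98 days remain in 2201.
Full years 2202–2236: 26 common + 9 leap = 26×365 + 9×366 = 12784 days.
Total: 98 + 12784 + 233 = 13115 days.
13115 mod 7 = 4, so 4 days after Thursday is Monday.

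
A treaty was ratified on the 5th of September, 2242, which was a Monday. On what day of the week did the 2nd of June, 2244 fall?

September 5, 2242 → September 5, 2243: 365 days.
September 2243: 30 − 5 = 25 days remain.
Then October (31), November (30), December (31), January (31), February 2244 (29), March (31), April (30), May (31): 31 + 30 + 31 + 31 + 29 + 31 + 30 + 31 = 244 days.
June 1–2, 2244: 2 days.
Residual: 271 days.
Total: 636 days.
636 mod 7 = 6, so 6 days after Monday is Sunday.

Sunday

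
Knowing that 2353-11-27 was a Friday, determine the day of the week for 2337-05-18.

Count forward from the earlier date (May 18, 2337) to the later (November 27, 2353):
From May 18, 2337 to May 18, 2353: 16 years, of which 4 contain a Feb 29 — 12×365 + 4×366 = 5844 days.
May 2353: 31 − 18 = 13 days remain.
Then June (30), July (31), August (31), September (30), October (31): 30 + 31 + 31 + 30 + 31 = 153 days.
November 1–27, 2353: 27 days.
Residual: 193 days.
Total: 6037 days.
6037 mod 7 = 3, so 3 days before Friday is Tuesday.

Tuesday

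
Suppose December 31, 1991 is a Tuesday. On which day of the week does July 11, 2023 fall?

Day-of-year of December 31, 1991: 365.
Day-of-year of July 11, 2023: 192.
1991 has 365 days, so 365 − 365 = 0 days remain in 1991.
Full years 1992–2022: 23 common + 8 leap = 23×365 + 8×366 = 11323 days.
Total: 0 + 11323 + 192 = 11515 days.
11515 is a multiple of 7, so July 11, 2023 falls on the same weekday: Tuesday.

Tuesday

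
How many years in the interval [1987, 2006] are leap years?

Years divisible by 4 in [1987, 2006]: 1988, 1992, 1996, 2000, 2004.
2000 is divisible by 400, so still leap.
No century exceptions apply. Count: 5.

5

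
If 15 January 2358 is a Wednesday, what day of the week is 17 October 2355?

Monday

Count forward from the earlier date (October 17, 2355) to the later (January 15, 2358):
Day-of-year of October 17, 2355: 290.
Day-of-year of January 15, 2358: 15.
2355 has 365 days, so 365 − 290 = 75 days remain in 2355.
Full years: 2356: 366; 2357: 365. Sum = 731.
Total: 75 + 731 + 15 = 821 days.
821 mod 7 = 2, so 2 days before Wednesday is Monday.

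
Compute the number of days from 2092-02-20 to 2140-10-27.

17781

From February 20, 2092 to February 20, 2140: 48 years, of which 11 contain a Feb 29 — 37×365 + 11×366 = 17531 days.
(2100 is not a leap year (divisible by 100 but not 400).)
February 2140: 29 − 20 = 9 days remain (2140 is a leap year, so February has 29 days).
Then March (31), April (30), May (31), June (30), July (31), August (31), September (30): 31 + 30 + 31 + 30 + 31 + 31 + 30 = 214 days.
October 1–27, 2140: 27 days.
Residual: 250 days.
Total: 17781 days.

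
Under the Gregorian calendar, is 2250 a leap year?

No

2250 is not a leap year.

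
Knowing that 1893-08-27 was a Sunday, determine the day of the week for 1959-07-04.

Saturday

From August 27, 1893 to August 27, 1958: 65 years, of which 15 contain a Feb 29 — 50×365 + 15×366 = 23740 days.
(1900 is not a leap year (divisible by 100 but not 400).)
August 1958: 31 − 27 = 4 days remain.
Then 10 full months totalling 303 days.
July 1–4, 1959: 4 days.
Residual: 311 days.
Total: 24051 days.
24051 mod 7 = 6, so 6 days after Sunday is Saturday.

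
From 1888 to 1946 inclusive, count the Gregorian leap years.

14

Years divisible by 4: 1888, 1892, …, 1944 — 15 in all.
Of these, 1900 is divisible by 100 but not 400, so not leap.
Leap years: 15 − 1 = 14.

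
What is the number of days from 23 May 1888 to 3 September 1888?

103

May 1888: 31 − 23 = 8 days remain.
Then June (30), July (31), August (31): 30 + 31 + 31 = 92 days.
September 1–3, 1888: 3 days.
Total: 8 + 92 + 3 = 103 days.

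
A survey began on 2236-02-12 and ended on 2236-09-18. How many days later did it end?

February 2236: 29 − 12 = 17 days remain (2236 is a leap year, so February has 29 days).
Then March (31), April (30), May (31), June (30), July (31), August (31): 31 + 30 + 31 + 30 + 31 + 31 = 184 days.
September 1–18, 2236: 18 days.
Total: 17 + 184 + 18 = 219 days.

219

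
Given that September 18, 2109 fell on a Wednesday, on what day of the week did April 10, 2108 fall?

Tuesday

Count forward from the earlier date (April 10, 2108) to the later (September 18, 2109):
April 10, 2108 → April 10, 2109: 365 days.
April 2109: 30 − 10 = 20 days remain.
Then May (31), June (30), July (31), August (31): 31 + 30 + 31 + 31 = 123 days.
September 1–18, 2109: 18 days.
Residual: 161 days.
Total: 526 days.
526 mod 7 = 1, so 1 day before Wednesday is Tuesday.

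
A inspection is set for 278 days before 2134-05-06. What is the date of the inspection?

2133-08-01

Count 278 days before May 6, 2134:
Day-of-year of August 1, 2133: 213.
Day-of-year of May 6, 2134: 126.
2133 has 365 days, so 365 − 213 = 152 days remain in 2133.
Total: 152 + 126 = 278 days.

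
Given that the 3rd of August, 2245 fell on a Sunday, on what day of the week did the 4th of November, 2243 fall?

Saturday

Count forward from the earlier date (November 4, 2243) to the later (August 3, 2245):
November 4, 2243 → November 4, 2244: 366 days (2244 is a leap year).
November 2244: 30 − 4 = 26 days remain.
Then December (31), January (31), February 2245 (28), March (31), April (30), May (31), June (30), July (31): 31 + 31 + 28 + 31 + 30 + 31 + 30 + 31 = 243 days.
August 1–3, 2245: 3 days.
Residual: 272 days.
Total: 638 days.
638 mod 7 = 1, so 1 day before Sunday is Saturday.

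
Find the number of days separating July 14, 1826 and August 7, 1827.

389

Day-of-year of July 14, 1826: 195.
Day-of-year of August 7, 1827: 219.
1826 has 365 days, so 365 − 195 = 170 days remain in 1826.
Total: 170 + 219 = 389 days.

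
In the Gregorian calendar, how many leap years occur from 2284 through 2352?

17

Years divisible by 4: 2284, 2288, …, 2352 — 18 in all.
Of these, 2300 is divisible by 100 but not 400, so not leap.
Leap years: 18 − 1 = 17.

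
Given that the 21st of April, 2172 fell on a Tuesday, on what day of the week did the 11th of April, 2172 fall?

Count forward from the earlier date (April 11, 2172) to the later (April 21, 2172):
Within April 2172: 21 − 11 = 10 days.
10 mod 7 = 3, so 3 days before Tuesday is Saturday.

Saturday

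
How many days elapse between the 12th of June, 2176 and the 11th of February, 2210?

From June 12, 2176 to June 12, 2209: 33 years, of which 7 contain a Feb 29 — 26×365 + 7×366 = 12052 days.
(2200 is not a leap year (divisible by 100 but not 400).)
June 2209: 30 − 12 = 18 days remain.
Then July (31), August (31), September (30), October (31), November (30), December (31), January (31): 31 + 31 + 30 + 31 + 30 + 31 + 31 = 215 days.
February 1–11, 2210: 11 days (2210 is not a leap year).
Residual: 244 days.
Total: 12296 days.

12296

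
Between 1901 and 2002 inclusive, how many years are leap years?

Years divisible by 4: 1904, 1908, …, 2000 — 25 in all.
2000 is divisible by 400, so still leap.
No century exceptions apply. Count: 25.

25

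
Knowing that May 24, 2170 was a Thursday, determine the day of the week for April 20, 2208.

Wednesday

Day-of-year of May 24, 2170: 144.
Day-of-year of April 20, 2208: 111.
2170 has 365 days, so 365 − 144 = 221 days remain in 2170.
Full years 2171–2207: 29 common + 8 leap = 29×365 + 8×366 = 13513 days.
Total: 221 + 13513 + 111 = 13845 days.
13845 mod 7 = 6, so 6 days after Thursday is Wednesday.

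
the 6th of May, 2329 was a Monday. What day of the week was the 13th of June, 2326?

Sunday

Count forward from the earlier date (June 13, 2326) to the later (May 6, 2329):
June 13, 2326 → June 13, 2327: 365 days.
June 13, 2327 → June 13, 2328: 366 days (2328 is a leap year).
June 2328: 30 − 13 = 17 days remain.
Then 10 full months totalling 304 days.
May 1–6, 2329: 6 days.
Residual: 327 days.
Total: 1058 days.
1058 mod 7 = 1, so 1 day before Monday is Sunday.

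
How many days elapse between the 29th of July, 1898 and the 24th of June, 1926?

From July 29, 1898 to July 29, 1925: 27 years, of which 6 contain a Feb 29 — 21×365 + 6×366 = 9861 days.
(1900 is not a leap year (divisible by 100 but not 400).)
July 1925: 31 − 29 = 2 days remain.
Then 10 full months totalling 304 days.
June 1–24, 1926: 24 days.
Residual: 330 days.
Total: 10191 days.

10191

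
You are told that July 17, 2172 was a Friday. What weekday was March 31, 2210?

Day-of-year of July 17, 2172: 199.
Day-of-year of March 31, 2210: 90.
2172 has 366 days, so 366 − 199 = 167 days remain in 2172.
Full years 2173–2209: 29 common + 8 leap = 29×365 + 8×366 = 13513 days.
Total: 167 + 13513 + 90 = 13770 days.
13770 mod 7 = 1, so 1 day after Friday is Saturday.

Saturday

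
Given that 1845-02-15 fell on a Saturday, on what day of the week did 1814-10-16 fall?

Sunday

Count forward from the earlier date (October 16, 1814) to the later (February 15, 1845):
From October 16, 1814 to October 16, 1844: 30 years, of which 8 contain a Feb 29 — 22×365 + 8×366 = 10958 days.
October 1844: 31 − 16 = 15 days remain.
Then November (30), December (31), January (31): 30 + 31 + 31 = 92 days.
February 1–15, 1845: 15 days (1845 is not a leap year).
Residual: 122 days.
Total: 11080 days.
11080 mod 7 = 6, so 6 days before Saturday is Sunday.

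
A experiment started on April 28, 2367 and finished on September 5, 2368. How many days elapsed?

April 28, 2367 → April 28, 2368: 366 days (2368 is a leap year).
April 2368: 30 − 28 = 2 days remain.
Then May (31), June (30), July (31), August (31): 31 + 30 + 31 + 31 = 123 days.
September 1–5, 2368: 5 days.
Residual: 130 days.
Total: 496 days.

496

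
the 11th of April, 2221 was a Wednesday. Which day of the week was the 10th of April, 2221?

Tuesday

Count forward from the earlier date (April 10, 2221) to the later (April 11, 2221):
Within April 2221: 11 − 10 = 1 day.
1 mod 7 = 1, so 1 day before Wednesday is Tuesday.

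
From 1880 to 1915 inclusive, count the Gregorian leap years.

Years divisible by 4 in [1880, 1915]: 1880, 1884, 1888, 1892, 1896, 1900, 1904, 1908, 1912.
Of these, 1900 is divisible by 100 but not 400, so not leap.
Leap years: 9 − 1 = 8.

8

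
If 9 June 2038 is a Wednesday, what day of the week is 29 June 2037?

Count forward from the earlier date (June 29, 2037) to the later (June 9, 2038):
June 2037: 30 − 29 = 1 day remains.
Then 11 full months totalling 335 days.
June 1–9, 2038: 9 days.
Total: 1 + 335 + 9 = 345 days.
345 mod 7 = 2, so 2 days before Wednesday is Monday.

Monday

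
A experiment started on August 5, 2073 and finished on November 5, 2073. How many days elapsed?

92

August 2073: 31 − 5 = 26 days remain.
Then September (30), October (31): 30 + 31 = 61 days.
November 1–5, 2073: 5 days.
Total: 26 + 61 + 5 = 92 days.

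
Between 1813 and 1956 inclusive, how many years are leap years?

35

Years divisible by 4: 1816, 1820, …, 1956 — 36 in all.
Of these, 1900 is divisible by 100 but not 400, so not leap.
Leap years: 36 − 1 = 35.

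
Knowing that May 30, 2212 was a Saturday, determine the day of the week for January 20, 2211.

Sunday

Count forward from the earlier date (January 20, 2211) to the later (May 30, 2212):
January 2211: 31 − 20 = 11 days remain.
Then 15 full months totalling 455 days.
May 1–30, 2212: 30 days.
Total: 11 + 455 + 30 = 496 days.
496 mod 7 = 6, so 6 days before Saturday is Sunday.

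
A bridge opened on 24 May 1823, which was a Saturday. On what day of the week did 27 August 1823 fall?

May 1823: 31 − 24 = 7 days remain.
Then June (30), July (31): 30 + 31 = 61 days.
August 1–27, 1823: 27 days.
Total: 7 + 61 + 27 = 95 days.
95 mod 7 = 4, so 4 days after Saturday is Wednesday.

Wednesday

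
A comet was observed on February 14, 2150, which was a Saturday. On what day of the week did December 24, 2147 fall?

Count forward from the earlier date (December 24, 2147) to the later (February 14, 2150):
December 24, 2147 → December 24, 2148: 366 days (2148 is a leap year).
December 24, 2148 → December 24, 2149: 365 days.
December 2149: 31 − 24 = 7 days remain.
Then January (31): 31 days.
February 1–14, 2150: 14 days (2150 is not a leap year).
Residual: 52 days.
Total: 783 days.
783 mod 7 = 6, so 6 days before Saturday is Sunday.

Sunday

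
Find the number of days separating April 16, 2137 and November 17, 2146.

From April 16, 2137 to April 16, 2146: 9 years, of which 2 contain a Feb 29 — 7×365 + 2×366 = 3287 days.
April 2146: 30 − 16 = 14 days remain.
Then May (31), June (30), July (31), August (31), September (30), October (31): 31 + 30 + 31 + 31 + 30 + 31 = 184 days.
November 1–17, 2146: 17 days.
Residual: 215 days.
Total: 3502 days.

3502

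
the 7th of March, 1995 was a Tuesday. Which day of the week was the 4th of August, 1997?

Monday

March 7, 1995 → March 7, 1996: 366 days (1996 is a leap year).
March 7, 1996 → March 7, 1997: 365 days.
March 1997: 31 − 7 = 24 days remain.
Then April (30), May (31), June (30), July (31): 30 + 31 + 30 + 31 = 122 days.
August 1–4, 1997: 4 days.
Residual: 150 days.
Total: 881 days.
881 mod 7 = 6, so 6 days after Tuesday is Monday.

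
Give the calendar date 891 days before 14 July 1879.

3 February 1877

Count 891 days before July 14, 1879:
February 3, 1877 → February 3, 1878: 365 days.
February 3, 1878 → February 3, 1879: 365 days.
February 1879: 28 − 3 = 25 days remain (1879 is not a leap year, so February has 28 days).
Then March (31), April (30), May (31), June (30): 31 + 30 + 31 + 30 = 122 days.
July 1–14, 1879: 14 days.
Residual: 161 days.
Total: 891 days.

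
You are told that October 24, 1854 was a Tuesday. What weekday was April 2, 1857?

October 24, 1854 → October 24, 1855: 365 days.
October 24, 1855 → October 24, 1856: 366 days (1856 is a leap year).
October 1856: 31 − 24 = 7 days remain.
Then November (30), December (31), January (31), February 1857 (28), March (31): 30 + 31 + 31 + 28 + 31 = 151 days.
April 1–2, 1857: 2 days.
Residual: 160 days.
Total: 891 days.
891 mod 7 = 2, so 2 days after Tuesday is Thursday.

Thursday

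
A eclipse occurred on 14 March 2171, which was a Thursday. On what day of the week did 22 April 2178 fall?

Day-of-year of March 14, 2171: 73.
Day-of-year of April 22, 2178: 112.
2171 has 365 days, so 365 − 73 = 292 days remain in 2171.
Full years: 2172: 366; 2173: 365; 2174: 365; 2175: 365; 2176: 366; 2177: 365. Sum = 2192.
Total: 292 + 2192 + 112 = 2596 days.
2596 mod 7 = 6, so 6 days after Thursday is Wednesday.

Wednesday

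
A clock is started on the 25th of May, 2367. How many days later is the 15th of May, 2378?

4008

From May 25, 2367 to May 25, 2377: 10 years, of which 3 contain a Feb 29 — 7×365 + 3×366 = 3653 days.
May 2377: 31 − 25 = 6 days remain.
Then 11 full months totalling 334 days.
May 1–15, 2378: 15 days.
Residual: 355 days.
Total: 4008 days.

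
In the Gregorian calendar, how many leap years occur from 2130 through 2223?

Years divisible by 4: 2132, 2136, …, 2220 — 23 in all.
Of these, 2200 is divisible by 100 but not 400, so not leap.
Leap years: 23 − 1 = 22.

22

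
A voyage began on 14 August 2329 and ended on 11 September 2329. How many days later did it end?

28

August 2329: 31 − 14 = 17 days remain.
September 1–11, 2329: 11 days.
Total: 17 + 11 = 28 days.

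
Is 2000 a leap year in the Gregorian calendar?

2000 is a leap year (divisible by 400).

Yes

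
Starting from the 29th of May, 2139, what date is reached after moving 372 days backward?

the 22nd of May, 2138

Count 372 days before May 29, 2139:
Day-of-year of May 22, 2138: 142.
Day-of-year of May 29, 2139: 149.
2138 has 365 days, so 365 − 142 = 223 days remain in 2138.
Total: 223 + 149 = 372 days.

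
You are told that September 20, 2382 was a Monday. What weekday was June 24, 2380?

Count forward from the earlier date (June 24, 2380) to the later (September 20, 2382):
Day-of-year of June 24, 2380: 176.
Day-of-year of September 20, 2382: 263.
2380 has 366 days, so 366 − 176 = 190 days remain in 2380.
Full years: 2381: 365. Sum = 365.
Total: 190 + 365 + 263 = 818 days.
818 mod 7 = 6, so 6 days before Monday is Tuesday.

Tuesday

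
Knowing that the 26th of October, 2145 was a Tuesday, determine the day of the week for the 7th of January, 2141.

Count forward from the earlier date (January 7, 2141) to the later (October 26, 2145):
Day-of-year of January 7, 2141: 7.
Day-of-year of October 26, 2145: 299.
2141 has 365 days, so 365 − 7 = 358 days remain in 2141.
Full years: 2142: 365; 2143: 365; 2144: 366. Sum = 1096.
Total: 358 + 1096 + 299 = 1753 days.
1753 mod 7 = 3, so 3 days before Tuesday is Saturday.

Saturday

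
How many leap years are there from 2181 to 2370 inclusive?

Years divisible by 4: 2184, 2188, …, 2368 — 47 in all.
Of these, 2200, 2300 are divisible by 100 but not 400, so not leap.
Leap years: 47 − 2 = 45.

45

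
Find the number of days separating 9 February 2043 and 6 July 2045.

February 9, 2043 → February 9, 2044: 365 days.
February 9, 2044 → February 9, 2045: 366 days (2044 is a leap year).
February 2045: 28 − 9 = 19 days remain (2045 is not a leap year, so February has 28 days).
Then March (31), April (30), May (31), June (30): 31 + 30 + 31 + 30 = 122 days.
July 1–6, 2045: 6 days.
Residual: 147 days.
Total: 878 days.

878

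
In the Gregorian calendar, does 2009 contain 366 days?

No

2009 is not a leap year.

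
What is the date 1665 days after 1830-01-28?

1834-08-20

Count 1665 days after January 28, 1830:
Day-of-year of January 28, 1830: 28.
Day-of-year of August 20, 1834: 232.
1830 has 365 days, so 365 − 28 = 337 days remain in 1830.
Full years: 1831: 365; 1832: 366; 1833: 365. Sum = 1096.
Total: 337 + 1096 + 232 = 1665 days.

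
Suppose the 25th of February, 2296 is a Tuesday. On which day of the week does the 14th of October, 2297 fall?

February 25, 2296 → February 25, 2297: 366 days (2296 is a leap year).
February 2297: 28 − 25 = 3 days remain (2297 is not a leap year, so February has 28 days).
Then March (31), April (30), May (31), June (30), July (31), August (31), September (30): 31 + 30 + 31 + 30 + 31 + 31 + 30 = 214 days.
October 1–14, 2297: 14 days.
Residual: 231 days.
Total: 597 days.
597 mod 7 = 2, so 2 days after Tuesday is Thursday.

Thursday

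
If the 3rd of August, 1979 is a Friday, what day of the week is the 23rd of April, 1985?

Day-of-year of August 3, 1979: 215.
Day-of-year of April 23, 1985: 113.
1979 has 365 days, so 365 − 215 = 150 days remain in 1979.
Full years: 1980: 366; 1981: 365; 1982: 365; 1983: 365; 1984: 366. Sum = 1827.
Total: 150 + 1827 + 113 = 2090 days.
2090 mod 7 = 4, so 4 days after Friday is Tuesday.

Tuesday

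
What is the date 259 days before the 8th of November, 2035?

the 22nd of February, 2035

Count 259 days before November 8, 2035:
February 2035: 28 − 22 = 6 days remain (2035 is not a leap year, so February has 28 days).
Then March (31), April (30), May (31), June (30), July (31), August (31), September (30), October (31): 31 + 30 + 31 + 30 + 31 + 31 + 30 + 31 = 245 days.
November 1–8, 2035: 8 days.
Total: 6 + 245 + 8 = 259 days.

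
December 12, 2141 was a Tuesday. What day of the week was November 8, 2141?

Count forward from the earlier date (November 8, 2141) to the later (December 12, 2141):
November 2141: 30 − 8 = 22 days remain.
December 1–12, 2141: 12 days.
Total: 22 + 12 = 34 days.
34 mod 7 = 6, so 6 days before Tuesday is Wednesday.

Wednesday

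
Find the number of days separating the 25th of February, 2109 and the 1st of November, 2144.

From February 25, 2109 to February 25, 2144: 35 years, of which 8 contain a Feb 29 — 27×365 + 8×366 = 12783 days.
February 2144: 29 − 25 = 4 days remain (2144 is a leap year, so February has 29 days).
Then March (31), April (30), May (31), June (30), July (31), August (31), September (30), October (31): 31 + 30 + 31 + 30 + 31 + 31 + 30 + 31 = 245 days.
November 1, 2144: 1 day.
Residual: 250 days.
Total: 13033 days.

13033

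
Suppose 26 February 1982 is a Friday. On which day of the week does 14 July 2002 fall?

Sunday

Day-of-year of February 26, 1982: 57.
Day-of-year of July 14, 2002: 195.
1982 has 365 days, so 365 − 57 = 308 days remain in 1982.
Full years 1983–2001: 14 common + 5 leap = 14×365 + 5×366 = 6940 days.
Total: 308 + 6940 + 195 = 7443 days.
7443 mod 7 = 2, so 2 days after Friday is Sunday.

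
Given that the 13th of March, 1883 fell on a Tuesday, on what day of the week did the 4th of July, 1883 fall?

Wednesday

March 1883: 31 − 13 = 18 days remain.
Then April (30), May (31), June (30): 30 + 31 + 30 = 91 days.
July 1–4, 1883: 4 days.
Total: 18 + 91 + 4 = 113 days.
113 mod 7 = 1, so 1 day after Tuesday is Wednesday.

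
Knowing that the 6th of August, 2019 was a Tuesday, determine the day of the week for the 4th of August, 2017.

Friday

Count forward from the earlier date (August 4, 2017) to the later (August 6, 2019):
Day-of-year of August 4, 2017: 216.
Day-of-year of August 6, 2019: 218.
2017 has 365 days, so 365 − 216 = 149 days remain in 2017.
Full years: 2018: 365. Sum = 365.
Total: 149 + 365 + 218 = 732 days.
732 mod 7 = 4, so 4 days before Tuesday is Friday.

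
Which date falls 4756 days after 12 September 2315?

19 September 2328

Count 4756 days after September 12, 2315:
Day-of-year of September 12, 2315: 255.
Day-of-year of September 19, 2328: 263.
2315 has 365 days, so 365 − 255 = 110 days remain in 2315.
Full years 2316–2327: 9 common + 3 leap = 9×365 + 3×366 = 4383 days.
Total: 110 + 4383 + 263 = 4756 days.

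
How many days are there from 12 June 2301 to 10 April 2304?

1033

June 12, 2301 → June 12, 2302: 365 days.
June 12, 2302 → June 12, 2303: 365 days.
June 2303: 30 − 12 = 18 days remain.
Then 9 full months totalling 275 days.
April 1–10, 2304: 10 days.
Residual: 303 days.
Total: 1033 days.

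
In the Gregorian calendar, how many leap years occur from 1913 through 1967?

13

Years divisible by 4: 1916, 1920, …, 1964 — 13 in all.
No century exceptions apply. Count: 13.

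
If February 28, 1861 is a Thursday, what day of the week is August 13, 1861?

Tuesday

February 1861: 28 − 28 = 0 days remain (1861 is not a leap year, so February has 28 days).
Then March (31), April (30), May (31), June (30), July (31): 31 + 30 + 31 + 30 + 31 = 153 days.
August 1–13, 1861: 13 days.
Total: 0 + 153 + 13 = 166 days.
166 mod 7 = 5, so 5 days after Thursday is Tuesday.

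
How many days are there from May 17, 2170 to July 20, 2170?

May 2170: 31 − 17 = 14 days remain.
Then June (30): 30 days.
July 1–20, 2170: 20 days.
Total: 14 + 30 + 20 = 64 days.

64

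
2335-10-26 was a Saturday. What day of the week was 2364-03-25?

From October 26, 2335 to October 26, 2363: 28 years, of which 7 contain a Feb 29 — 21×365 + 7×366 = 10227 days.
October 2363: 31 − 26 = 5 days remain.
Then November (30), December (31), January (31), February 2364 (29): 30 + 31 + 31 + 29 = 121 days.
March 1–25, 2364: 25 days.
Residual: 151 days.
Total: 10378 days.
10378 mod 7 = 4, so 4 days after Saturday is Wednesday.

Wednesday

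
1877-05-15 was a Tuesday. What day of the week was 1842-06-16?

Count forward from the earlier date (June 16, 1842) to the later (May 15, 1877):
Day-of-year of June 16, 1842: 167.
Day-of-year of May 15, 1877: 135.
1842 has 365 days, so 365 − 167 = 198 days remain in 1842.
Full years 1843–1876: 25 common + 9 leap = 25×365 + 9×366 = 12419 days.
Total: 198 + 12419 + 135 = 12752 days.
12752 mod 7 = 5, so 5 days before Tuesday is Thursday.

Thursday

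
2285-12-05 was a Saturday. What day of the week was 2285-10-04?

Count forward from the earlier date (October 4, 2285) to the later (December 5, 2285):
October 2285: 31 − 4 = 27 days remain.
Then November (30): 30 days.
December 1–5, 2285: 5 days.
Total: 27 + 30 + 5 = 62 days.
62 mod 7 = 6, so 6 days before Saturday is Sunday.

Sunday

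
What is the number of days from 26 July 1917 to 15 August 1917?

July 1917: 31 − 26 = 5 days remain.
August 1–15, 1917: 15 days.
Total: 5 + 15 = 20 days.

20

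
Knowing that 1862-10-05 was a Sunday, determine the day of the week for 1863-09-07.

October 1862: 31 − 5 = 26 days remain.
Then 10 full months totalling 304 days.
September 1–7, 1863: 7 days.
Residual: 337 days.
Total: 337 days.
337 mod 7 = 1, so 1 day after Sunday is Monday.

Monday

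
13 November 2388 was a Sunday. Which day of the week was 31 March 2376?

Count forward from the earlier date (March 31, 2376) to the later (November 13, 2388):
From March 31, 2376 to March 31, 2388: 12 years, of which 3 contain a Feb 29 — 9×365 + 3×366 = 4383 days.
March 2388: 31 − 31 = 0 days remain.
Then April (30), May (31), June (30), July (31), August (31), September (30), October (31): 30 + 31 + 30 + 31 + 31 + 30 + 31 = 214 days.
November 1–13, 2388: 13 days.
Residual: 227 days.
Total: 4610 days.
4610 mod 7 = 4, so 4 days before Sunday is Wednesday.

Wednesday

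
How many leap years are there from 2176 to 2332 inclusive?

38

Years divisible by 4: 2176, 2180, …, 2332 — 40 in all.
Of these, 2200, 2300 are divisible by 100 but not 400, so not leap.
Leap years: 40 − 2 = 38.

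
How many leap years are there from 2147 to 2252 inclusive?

26

Years divisible by 4: 2148, 2152, …, 2252 — 27 in all.
Of these, 2200 is divisible by 100 but not 400, so not leap.
Leap years: 27 − 1 = 26.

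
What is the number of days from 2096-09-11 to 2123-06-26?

Day-of-year of September 11, 2096: 255.
Day-of-year of June 26, 2123: 177.
2096 has 366 days, so 366 − 255 = 111 days remain in 2096.
Full years 2097–2122: 21 common + 5 leap = 21×365 + 5×366 = 9495 days.
Total: 111 + 9495 + 177 = 9783 days.

9783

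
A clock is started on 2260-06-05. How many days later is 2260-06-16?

11

Within June 2260: 16 − 5 = 11 days.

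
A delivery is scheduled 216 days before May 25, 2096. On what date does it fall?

October 22, 2095

Count 216 days before May 25, 2096:
Day-of-year of October 22, 2095: 295.
Day-of-year of May 25, 2096: 146.
2095 has 365 days, so 365 − 295 = 70 days remain in 2095.
Total: 70 + 146 = 216 days.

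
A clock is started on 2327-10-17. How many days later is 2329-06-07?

October 17, 2327 → October 17, 2328: 366 days (2328 is a leap year).
October 2328: 31 − 17 = 14 days remain.
Then November (30), December (31), January (31), February 2329 (28), March (31), April (30), May (31): 30 + 31 + 31 + 28 + 31 + 30 + 31 = 212 days.
June 1–7, 2329: 7 days.
Residual: 233 days.
Total: 599 days.

599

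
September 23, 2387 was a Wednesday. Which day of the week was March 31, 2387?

Count forward from the earlier date (March 31, 2387) to the later (September 23, 2387):
March 2387: 31 − 31 = 0 days remain.
Then April (30), May (31), June (30), July (31), August (31): 30 + 31 + 30 + 31 + 31 = 153 days.
September 1–23, 2387: 23 days.
Total: 0 + 153 + 23 = 176 days.
176 mod 7 = 1, so 1 day before Wednesday is Tuesday.

Tuesday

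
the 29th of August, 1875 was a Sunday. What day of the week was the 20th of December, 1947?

Saturday

Day-of-year of August 29, 1875: 241.
Day-of-year of December 20, 1947: 354.
1875 has 365 days, so 365 − 241 = 124 days remain in 1875.
Full years 1876–1946: 54 common + 17 leap = 54×365 + 17×366 = 25932 days.
Total: 124 + 25932 + 354 = 26410 days.
26410 mod 7 = 6, so 6 days after Sunday is Saturday.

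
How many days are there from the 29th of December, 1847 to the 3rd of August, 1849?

583

December 29, 1847 → December 29, 1848: 366 days (1848 is a leap year).
December 1848: 31 − 29 = 2 days remain.
Then January (31), February 1849 (28), March (31), April (30), May (31), June (30), July (31): 31 + 28 + 31 + 30 + 31 + 30 + 31 = 212 days.
August 1–3, 1849: 3 days.
Residual: 217 days.
Total: 583 days.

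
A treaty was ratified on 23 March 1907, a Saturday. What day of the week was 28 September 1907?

March 1907: 31 − 23 = 8 days remain.
Then April (30), May (31), June (30), July (31), August (31): 30 + 31 + 30 + 31 + 31 = 153 days.
September 1–28, 1907: 28 days.
Total: 8 + 153 + 28 = 189 days.
189 is a multiple of 7, so 28 September 1907 falls on the same weekday: Saturday.

Saturday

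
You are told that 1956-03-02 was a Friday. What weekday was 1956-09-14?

March 1956: 31 − 2 = 29 days remain.
Then April (30), May (31), June (30), July (31), August (31): 30 + 31 + 30 + 31 + 31 = 153 days.
September 1–14, 1956: 14 days.
Total: 29 + 153 + 14 = 196 days.
196 is a multiple of 7, so 1956-09-14 falls on the same weekday: Friday.

Friday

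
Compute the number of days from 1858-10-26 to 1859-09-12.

Day-of-year of October 26, 1858: 299.
Day-of-year of September 12, 1859: 255.
1858 has 365 days, so 365 − 299 = 66 days remain in 1858.
Total: 66 + 255 = 321 days.

321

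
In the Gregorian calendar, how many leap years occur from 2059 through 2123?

Years divisible by 4: 2060, 2064, …, 2120 — 16 in all.
Of these, 2100 is divisible by 100 but not 400, so not leap.
Leap years: 16 − 1 = 15.

15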